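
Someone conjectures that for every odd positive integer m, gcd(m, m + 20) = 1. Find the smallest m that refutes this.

Check each odd positive integer m in order until gcd(m, m + 20) > 1.
For m = 1, 3 the conclusion holds.
m = 5: gcd(5, 25) = 5.
So m = 5 is the smallest counterexample.

m = 5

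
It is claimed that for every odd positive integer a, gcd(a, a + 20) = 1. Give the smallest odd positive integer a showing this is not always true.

a = 5

Check each odd positive integer a in order until gcd(a, a + 20) > 1.
For a = 1, 3 the conclusion holds.
a = 5: gcd(5, 25) = 5.
Hence a = 5 is a counterexample.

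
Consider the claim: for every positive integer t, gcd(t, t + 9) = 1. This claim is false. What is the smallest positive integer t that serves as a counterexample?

A counterexample is any positive integer t such that gcd(t, t + 9) > 1; we check each in order.
t = 1: gcd(1, 10) = 1.
t = 2: gcd(2, 11) = 1.
t = 3: gcd(3, 12) = 3.

t = 3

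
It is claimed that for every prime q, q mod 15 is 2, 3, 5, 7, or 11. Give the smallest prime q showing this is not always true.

q = 13

The first 5 eligible values, up to q = 11, all satisfy the conclusion.
q = 13: 13 mod 15 = 13 — not in {2, 3, 5, 7, 11}.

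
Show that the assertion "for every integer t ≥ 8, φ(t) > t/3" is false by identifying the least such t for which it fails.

t = 12

We need the least integer t ≥ 8 for which the claim fails.
For t = 8, 9, 10, 11 the conclusion holds.
t = 12: φ(12) = 4 and 12/3 = 4, so φ(12) ≤ 12/3.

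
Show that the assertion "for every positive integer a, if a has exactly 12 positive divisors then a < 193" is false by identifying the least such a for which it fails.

a = 198

Check each positive integer a in order until a has exactly 12 positive divisors but the claim fails.
The first 12 eligible values, up to a = 160, all satisfy the conclusion.
a = 198: τ(198) = 12; 198 ≥ 193.
So a = 198 is the smallest counterexample.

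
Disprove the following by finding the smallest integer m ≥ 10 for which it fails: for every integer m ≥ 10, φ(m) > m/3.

m = 12

We need the least integer m ≥ 10 for which the claim fails.
For m = 10, 11 the conclusion holds.
m = 12: φ(12) = 4 and 12/3 = 4, so φ(12) ≤ 12/3.
Thus m = 12 disproves the claim, and no smaller m works.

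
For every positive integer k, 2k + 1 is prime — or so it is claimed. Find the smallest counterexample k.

k = 4

k = 1: 2k + 1 = 3, prime.
k = 2: 2k + 1 = 5, prime.
k = 3: 2k + 1 = 7, prime.
k = 4: 2k + 1 = 9 = 3 × 3, composite.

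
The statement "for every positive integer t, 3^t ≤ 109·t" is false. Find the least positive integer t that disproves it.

Check each positive integer t in order until 3^t > 109·t.
t = 1: 3^t = 3 and 109·t = 109, so 3 ≤ 109.
t = 2: 3^t = 9 and 109·t = 218, so 9 ≤ 218.
t = 3: 3^t = 27 and 109·t = 327, so 27 ≤ 327.
t = 4: 3^t = 81 and 109·t = 436, so 81 ≤ 436.
t = 5: 3^t = 243 and 109·t = 545, so 243 ≤ 545.
t = 6: 3^t = 729 and 109·t = 654, so 729 > 654.
Thus t = 6 disproves the claim, and no smaller t works.

t = 6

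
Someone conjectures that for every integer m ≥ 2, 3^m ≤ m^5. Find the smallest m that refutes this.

For m = 2, 3, 4, 5, 6, 7, 8, 9, 10 the conclusion holds.
m = 11: 3^m = 177147 and m^5 = 161051, so 177147 > 161051.
Thus m = 11 disproves the claim, and no smaller m works.

m = 11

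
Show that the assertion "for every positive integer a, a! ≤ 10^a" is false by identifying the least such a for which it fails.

a = 25

For a = 1, 2, 3, 4, …, 22, 23, 24 the conclusion holds.
a = 25: a! = 15511210043330985984000000 and 10^a = 10000000000000000000000000, so 15511210043330985984000000 > 10000000000000000000000000.
So a = 25 is the smallest counterexample.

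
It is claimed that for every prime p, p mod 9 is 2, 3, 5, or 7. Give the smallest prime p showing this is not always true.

p = 13

We need the least prime p for which the claim fails.
p = 2: 2 mod 9 = 2.
p = 3: 3 mod 9 = 3.
p = 5: 5 mod 9 = 5.
p = 7: 7 mod 9 = 7.
p = 11: 11 mod 9 = 2.
p = 13: 13 mod 9 = 4 — not in {2, 3, 5, 7}.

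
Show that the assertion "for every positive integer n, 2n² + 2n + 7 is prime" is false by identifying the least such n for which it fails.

We need the least positive integer n for which 2n² + 2n + 7 is not prime.
The first 5 eligible values, up to n = 5, all satisfy the conclusion.
n = 6: 2n² + 2n + 7 = 91 = 7 × 13, composite.

n = 6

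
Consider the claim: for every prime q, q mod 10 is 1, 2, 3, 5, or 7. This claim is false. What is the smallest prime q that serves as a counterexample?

Check each prime q in order until the claim fails.
The first 7 eligible values, up to q = 17, all satisfy the conclusion.
q = 19: 19 mod 10 = 9 — not in {1, 2, 3, 5, 7}.
Thus q = 19 disproves the claim, and no smaller q works.

q = 19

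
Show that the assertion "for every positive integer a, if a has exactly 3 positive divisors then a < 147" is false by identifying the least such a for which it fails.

a = 169

We need the least positive integer a for which a has exactly 3 positive divisors but the claim fails.
The first 5 eligible values, up to a = 121, all satisfy the conclusion.
a = 169: τ(169) = 3; 169 ≥ 147.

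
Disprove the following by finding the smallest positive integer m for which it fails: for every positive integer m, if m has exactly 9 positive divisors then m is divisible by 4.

Check each positive integer m in order until m has exactly 9 positive divisors but m is not divisible by 4.
m = 36: τ(36) = 9; 36 mod 4 = 0.
m = 100: τ(100) = 9; 100 mod 4 = 0.
m = 196: τ(196) = 9; 196 mod 4 = 0.
m = 225: τ(225) = 9; 225 mod 4 = 1.

m = 225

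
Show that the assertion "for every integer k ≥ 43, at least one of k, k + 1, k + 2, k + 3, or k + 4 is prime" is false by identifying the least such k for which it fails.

A counterexample is any integer k ≥ 43 such that k, k + 1, k + 2, k + 3, k + 4 are all composite; we check each in order.
The first 5 eligible values, up to k = 47, all satisfy the conclusion.
k = 48: 48 = 2 × 24; 49 = 7 × 7; 50 = 2 × 25; 51 = 3 × 17; 52 = 2 × 26 — all composite.

k = 48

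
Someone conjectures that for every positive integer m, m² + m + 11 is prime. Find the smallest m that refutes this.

m = 10

A counterexample is any positive integer m such that m² + m + 11 is not prime; we check each in order.
For m = 1, 2, 3, 4, 5, 6, 7, 8, 9 the conclusion holds.
m = 10: m² + m + 11 = 121 = 11 × 11, composite.
So m = 10 is the smallest counterexample.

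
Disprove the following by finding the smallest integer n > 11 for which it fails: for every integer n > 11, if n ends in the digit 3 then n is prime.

We need the least integer n > 11 for which n ends in the digit 3 but n is not prime.
n = 13: 13 ends in 3 and is prime.
n = 23: 23 ends in 3 and is prime.
n = 33: 33 ends in 3; 33 = 3 × 11, composite.

n = 33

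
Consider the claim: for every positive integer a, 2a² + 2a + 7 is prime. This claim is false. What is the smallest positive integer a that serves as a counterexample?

For a = 1, 2, 3, 4, 5 the conclusion holds.
a = 6: 2a² + 2a + 7 = 91 = 7 × 13, composite.
Thus a = 6 disproves the claim, and no smaller a works.

a = 6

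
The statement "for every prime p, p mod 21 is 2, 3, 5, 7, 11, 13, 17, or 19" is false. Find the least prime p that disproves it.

p = 29

We need the least prime p for which the claim fails.
For p = 2, 3, 5, 7, 11, 13, 17, 19, 23 the conclusion holds.
p = 29: 29 mod 21 = 8 — not in {2, 3, 5, 7, 11, 13, 17, 19}.
So p = 29 is the smallest counterexample.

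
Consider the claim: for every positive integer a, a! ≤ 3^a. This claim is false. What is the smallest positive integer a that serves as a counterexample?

a = 7

A counterexample is any positive integer a such that a! > 3^a; we check each in order.
For a = 1, 2, 3, 4, 5, 6 the conclusion holds.
a = 7: a! = 5040 and 3^a = 2187, so 5040 > 2187.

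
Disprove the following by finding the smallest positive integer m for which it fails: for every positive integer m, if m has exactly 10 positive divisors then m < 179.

The first 5 eligible values, up to m = 176, all satisfy the conclusion.
m = 208: τ(208) = 10; 208 ≥ 179.
Thus m = 208 disproves the claim, and no smaller m works.

m = 208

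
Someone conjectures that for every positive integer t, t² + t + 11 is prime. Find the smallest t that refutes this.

We need the least positive integer t for which t² + t + 11 is not prime.
For t = 1, 2, 3, 4, 5, 6, 7, 8, 9 the conclusion holds.
t = 10: t² + t + 11 = 121 = 11 × 11, composite.

t = 10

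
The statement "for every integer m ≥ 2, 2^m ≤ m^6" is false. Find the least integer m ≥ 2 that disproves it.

m = 30

The first 28 eligible values, up to m = 29, all satisfy the conclusion.
m = 30: 2^m = 1073741824 and m^6 = 729000000, so 1073741824 > 729000000.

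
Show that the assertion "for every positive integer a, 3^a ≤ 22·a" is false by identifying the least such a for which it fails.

We need the least positive integer a for which 3^a > 22·a.
For a = 1, 2, 3, 4 the conclusion holds.
a = 5: 3^a = 243 and 22·a = 110, so 243 > 110.

a = 5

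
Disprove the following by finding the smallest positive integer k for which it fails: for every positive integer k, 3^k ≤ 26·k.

A counterexample is any positive integer k such that 3^k > 26·k; we check each in order.
For k = 1, 2, 3, 4 the conclusion holds.
k = 5: 3^k = 243 and 26·k = 130, so 243 > 130.
So k = 5 is the smallest counterexample.

k = 5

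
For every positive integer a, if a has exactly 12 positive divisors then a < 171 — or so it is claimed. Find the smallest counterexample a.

Check each positive integer a in order until a has exactly 12 positive divisors but the claim fails.
For a = 60, 72, 84, 90, …, 150, 156, 160 the conclusion holds.
a = 198: τ(198) = 12; 198 ≥ 171.

a = 198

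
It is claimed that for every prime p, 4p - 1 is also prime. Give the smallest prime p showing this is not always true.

Check each prime p in order until 4p - 1 is not prime.
p = 2: 4p - 1 = 7, prime.
p = 3: 4p - 1 = 11, prime.
p = 5: 4p - 1 = 19, prime.
p = 7: 4p - 1 = 27 = 3 × 9, not prime.

p = 7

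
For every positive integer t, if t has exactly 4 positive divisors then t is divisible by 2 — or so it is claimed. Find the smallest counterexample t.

t = 15

t = 6: τ(6) = 4; 6 mod 2 = 0.
t = 8: τ(8) = 4; 8 mod 2 = 0.
t = 10: τ(10) = 4; 10 mod 2 = 0.
t = 14: τ(14) = 4; 14 mod 2 = 0.
t = 15: τ(15) = 4; 15 mod 2 = 1.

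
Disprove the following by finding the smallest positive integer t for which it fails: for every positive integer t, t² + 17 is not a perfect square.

Check each positive integer t in order until t² + 17 is a perfect square.
t = 1: 1² + 17 = 18, not a perfect square.
t = 2: 2² + 17 = 21, not a perfect square.
t = 3: 3² + 17 = 26, not a perfect square.
t = 4: 4² + 17 = 33, not a perfect square.
t = 5: 5² + 17 = 42, not a perfect square.
t = 6: 6² + 17 = 53, not a perfect square.
t = 7: 7² + 17 = 66, not a perfect square.
t = 8: 8² + 17 = 81 = 9², a perfect square.

t = 8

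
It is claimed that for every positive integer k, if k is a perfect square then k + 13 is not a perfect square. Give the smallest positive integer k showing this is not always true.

Check each positive integer k in order until k is a perfect square but k + 13 is a perfect square.
The first 5 eligible values, up to k = 25, all satisfy the conclusion.
k = 36: 36 = 6² and 36 + 13 = 49 = 7².
Thus k = 36 disproves the claim, and no smaller k works.

k = 36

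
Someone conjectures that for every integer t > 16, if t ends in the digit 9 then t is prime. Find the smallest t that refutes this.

t = 39

A counterexample is any integer t > 16 such that t ends in the digit 9 but t is not prime; we check each in order.
For t = 19, 29 the conclusion holds.
t = 39: 39 ends in 9; 39 = 3 × 13, composite.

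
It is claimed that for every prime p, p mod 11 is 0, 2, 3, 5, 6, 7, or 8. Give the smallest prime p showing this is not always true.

We need the least prime p for which the claim fails.
The first 8 eligible values, up to p = 19, all satisfy the conclusion.
p = 23: 23 mod 11 = 1 — not in {0, 2, 3, 5, 6, 7, 8}.
So p = 23 is the smallest counterexample.

p = 23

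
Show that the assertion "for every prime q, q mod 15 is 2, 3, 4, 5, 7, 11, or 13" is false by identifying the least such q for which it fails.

q = 23

Check each prime q in order until the claim fails.
The first 8 eligible values, up to q = 19, all satisfy the conclusion.
q = 23: 23 mod 15 = 8 — not in {2, 3, 4, 5, 7, 11, 13}.
Thus q = 23 disproves the claim, and no smaller q works.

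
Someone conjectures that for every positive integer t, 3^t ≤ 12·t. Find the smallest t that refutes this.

t = 4

We need the least positive integer t for which 3^t > 12·t.
t = 1: 3^t = 3 and 12·t = 12, so 3 ≤ 12.
t = 2: 3^t = 9 and 12·t = 24, so 9 ≤ 24.
t = 3: 3^t = 27 and 12·t = 36, so 27 ≤ 36.
t = 4: 3^t = 81 and 12·t = 48, so 81 > 48.
Hence t = 4 is a counterexample.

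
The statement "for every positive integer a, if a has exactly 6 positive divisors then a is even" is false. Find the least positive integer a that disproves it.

For a = 12, 18, 20, 28, 32, 44 the conclusion holds.
a = 45: divisors of 45: 1, 3, 5, 9, 15, 45; 45 is odd.

a = 45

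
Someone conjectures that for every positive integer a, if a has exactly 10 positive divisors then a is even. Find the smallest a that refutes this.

For a = 48, 80, 112, 162, 176, 208, 272, 304, 368 the conclusion holds.
a = 405: divisors of 405: 10 divisors; 405 is odd.

a = 405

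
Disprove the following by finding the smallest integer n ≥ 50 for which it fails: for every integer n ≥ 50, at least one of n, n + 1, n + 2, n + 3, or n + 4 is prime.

n = 54

A counterexample is any integer n ≥ 50 such that n, n + 1, n + 2, n + 3, n + 4 are all composite; we check each in order.
n = 50: 53 is prime.
n = 51: 53 is prime.
n = 52: 53 is prime.
n = 53: 53 is prime.
n = 54: 54 = 2 × 27; 55 = 5 × 11; 56 = 2 × 28; 57 = 3 × 19; 58 = 2 × 29 — all composite.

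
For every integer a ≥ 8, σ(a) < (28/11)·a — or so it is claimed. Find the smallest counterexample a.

a = 48

Check each integer a ≥ 8 in order until the claim fails.
For a = 8, 9, 10, 11, …, 45, 46, 47 the conclusion holds.
a = 48: σ(48) = 124; 124 ≥ 1344/11.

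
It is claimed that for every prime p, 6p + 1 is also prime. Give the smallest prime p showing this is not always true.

p = 19

Check each prime p in order until 6p + 1 is not prime.
p = 2: 6p + 1 = 13, prime.
p = 3: 6p + 1 = 19, prime.
p = 5: 6p + 1 = 31, prime.
p = 7: 6p + 1 = 43, prime.
p = 11: 6p + 1 = 67, prime.
p = 13: 6p + 1 = 79, prime.
p = 17: 6p + 1 = 103, prime.
p = 19: 6p + 1 = 115 = 5 × 23, not prime.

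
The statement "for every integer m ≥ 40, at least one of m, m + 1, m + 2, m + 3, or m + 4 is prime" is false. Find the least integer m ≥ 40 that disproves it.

m = 48

The first 8 eligible values, up to m = 47, all satisfy the conclusion.
m = 48: 48 = 2 × 24; 49 = 7 × 7; 50 = 2 × 25; 51 = 3 × 17; 52 = 2 × 26 — all composite.
So m = 48 is the smallest counterexample.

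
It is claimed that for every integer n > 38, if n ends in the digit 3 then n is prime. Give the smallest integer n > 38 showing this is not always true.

A counterexample is any integer n > 38 such that n ends in the digit 3 but n is not prime; we check each in order.
For n = 43, 53 the conclusion holds.
n = 63: 63 ends in 3; 63 = 3 × 21, composite.
Hence n = 63 is a counterexample.

n = 63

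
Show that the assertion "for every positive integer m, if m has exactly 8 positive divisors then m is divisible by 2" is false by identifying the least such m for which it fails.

We need the least positive integer m for which m has exactly 8 positive divisors but m is not divisible by 2.
For m = 24, 30, 40, 42, …, 88, 102, 104 the conclusion holds.
m = 105: τ(105) = 8; 105 mod 2 = 1.

m = 105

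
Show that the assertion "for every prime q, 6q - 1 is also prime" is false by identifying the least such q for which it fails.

Check each prime q in order until 6q - 1 is not prime.
For q = 2, 3, 5, 7 the conclusion holds.
q = 11: 6q - 1 = 65 = 5 × 13, not prime.
Thus q = 11 disproves the claim, and no smaller q works.

q = 11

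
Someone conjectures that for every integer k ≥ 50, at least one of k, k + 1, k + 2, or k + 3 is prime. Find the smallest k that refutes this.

k = 54

For k = 50, 51, 52, 53 the conclusion holds.
k = 54: 54 = 2 × 27; 55 = 5 × 11; 56 = 2 × 28; 57 = 3 × 19 — all composite.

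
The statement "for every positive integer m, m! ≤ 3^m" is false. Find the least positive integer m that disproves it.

m = 7

Check each positive integer m in order until m! > 3^m.
m = 1: m! = 1 and 3^m = 3, so 1 ≤ 3.
m = 2: m! = 2 and 3^m = 9, so 2 ≤ 9.
m = 3: m! = 6 and 3^m = 27, so 6 ≤ 27.
m = 4: m! = 24 and 3^m = 81, so 24 ≤ 81.
m = 5: m! = 120 and 3^m = 243, so 120 ≤ 243.
m = 6: m! = 720 and 3^m = 729, so 720 ≤ 729.
m = 7: m! = 5040 and 3^m = 2187, so 5040 > 2187.
Thus m = 7 disproves the claim, and no smaller m works.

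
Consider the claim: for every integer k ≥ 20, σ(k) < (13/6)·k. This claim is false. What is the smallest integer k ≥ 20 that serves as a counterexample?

A counterexample is any integer k ≥ 20 such that the claim fails; we check each in order.
The first 4 eligible values, up to k = 23, all satisfy the conclusion.
k = 24: σ(24) = 60; 60 ≥ 52.
Hence k = 24 is a counterexample.

k = 24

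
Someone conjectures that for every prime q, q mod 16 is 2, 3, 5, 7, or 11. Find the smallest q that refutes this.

Check each prime q in order until the claim fails.
q = 2: 2 mod 16 = 2.
q = 3: 3 mod 16 = 3.
q = 5: 5 mod 16 = 5.
q = 7: 7 mod 16 = 7.
q = 11: 11 mod 16 = 11.
q = 13: 13 mod 16 = 13 — not in {2, 3, 5, 7, 11}.

q = 13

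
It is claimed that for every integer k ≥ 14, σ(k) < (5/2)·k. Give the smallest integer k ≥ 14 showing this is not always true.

Check each integer k ≥ 14 in order until the claim fails.
For k = 14, 15, 16, 17, 18, 19, 20, 21, 22, 23 the conclusion holds.
k = 24: σ(24) = 60; 60 ≥ 60.

k = 24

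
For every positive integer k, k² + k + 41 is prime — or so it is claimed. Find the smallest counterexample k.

For k = 1, 2, 3, 4, …, 37, 38, 39 the conclusion holds.
k = 40: k² + k + 41 = 1681 = 41 × 41, composite.

k = 40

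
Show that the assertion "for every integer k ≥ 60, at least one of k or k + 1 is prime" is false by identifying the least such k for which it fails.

k = 62

A counterexample is any integer k ≥ 60 such that k, k + 1 are both composite; we check each in order.
k = 60: 61 is prime.
k = 61: 61 is prime.
k = 62: 62 = 2 × 31; 63 = 3 × 21 — both composite.
Hence k = 62 is a counterexample.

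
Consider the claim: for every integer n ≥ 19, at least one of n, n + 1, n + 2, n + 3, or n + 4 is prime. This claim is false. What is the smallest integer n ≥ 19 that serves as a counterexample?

A counterexample is any integer n ≥ 19 such that n, n + 1, n + 2, n + 3, n + 4 are all composite; we check each in order.
The first 5 eligible values, up to n = 23, all satisfy the conclusion.
n = 24: 24 = 2 × 12; 25 = 5 × 5; 26 = 2 × 13; 27 = 3 × 9; 28 = 2 × 14 — all composite.
So n = 24 is the smallest counterexample.

n = 24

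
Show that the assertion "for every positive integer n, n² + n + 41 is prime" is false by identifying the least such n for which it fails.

Check each positive integer n in order until n² + n + 41 is not prime.
For n = 1, 2, 3, 4, …, 37, 38, 39 the conclusion holds.
n = 40: n² + n + 41 = 1681 = 41 × 41, composite.
So n = 40 is the smallest counterexample.

n = 40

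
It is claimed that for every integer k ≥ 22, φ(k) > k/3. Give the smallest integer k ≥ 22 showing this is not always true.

k = 24

For k = 22, 23 the conclusion holds.
k = 24: φ(24) = 8 and 24/3 = 8, so φ(24) ≤ 24/3.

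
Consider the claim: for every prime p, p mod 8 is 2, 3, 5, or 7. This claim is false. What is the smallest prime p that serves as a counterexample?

p = 17

A counterexample is any prime p such that the claim fails; we check each in order.
For p = 2, 3, 5, 7, 11, 13 the conclusion holds.
p = 17: 17 mod 8 = 1 — not in {2, 3, 5, 7}.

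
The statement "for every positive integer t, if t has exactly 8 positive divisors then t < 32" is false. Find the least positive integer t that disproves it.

We need the least positive integer t for which t has exactly 8 positive divisors but the claim fails.
For t = 24, 30 the conclusion holds.
t = 40: τ(40) = 8; 40 ≥ 32.

t = 40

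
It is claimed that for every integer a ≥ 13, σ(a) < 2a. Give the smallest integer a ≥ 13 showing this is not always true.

a = 18

a = 13: σ(13) = 14; 14 < 26.
a = 14: σ(14) = 24; 24 < 28.
a = 15: σ(15) = 24; 24 < 30.
a = 16: σ(16) = 31; 31 < 32.
a = 17: σ(17) = 18; 18 < 34.
a = 18: σ(18) = 39; 39 ≥ 36.
Hence a = 18 is a counterexample.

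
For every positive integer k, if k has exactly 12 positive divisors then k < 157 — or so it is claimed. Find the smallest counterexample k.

We need the least positive integer k for which k has exactly 12 positive divisors but the claim fails.
For k = 60, 72, 84, 90, …, 140, 150, 156 the conclusion holds.
k = 160: τ(160) = 12; 160 ≥ 157.
Hence k = 160 is a counterexample.

k = 160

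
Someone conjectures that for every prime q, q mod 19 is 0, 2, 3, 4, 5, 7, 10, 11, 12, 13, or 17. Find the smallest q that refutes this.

q = 37

Check each prime q in order until the claim fails.
For q = 2, 3, 5, 7, …, 23, 29, 31 the conclusion holds.
q = 37: 37 mod 19 = 18 — not in {0, 2, 3, 4, 5, 7, 10, 11, 12, 13, 17}.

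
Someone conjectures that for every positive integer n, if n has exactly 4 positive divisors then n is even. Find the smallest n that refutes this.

n = 6: divisors of 6: 1, 2, 3, 6; 6 is even.
n = 8: divisors of 8: 1, 2, 4, 8; 8 is even.
n = 10: divisors of 10: 1, 2, 5, 10; 10 is even.
n = 14: divisors of 14: 1, 2, 7, 14; 14 is even.
n = 15: divisors of 15: 1, 3, 5, 15; 15 is odd.

n = 15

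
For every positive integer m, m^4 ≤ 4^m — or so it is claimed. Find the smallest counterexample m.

A counterexample is any positive integer m such that m^4 > 4^m; we check each in order.
For m = 1, 2 the conclusion holds.
m = 3: m^4 = 81 and 4^m = 64, so 81 > 64.
So m = 3 is the smallest counterexample.

m = 3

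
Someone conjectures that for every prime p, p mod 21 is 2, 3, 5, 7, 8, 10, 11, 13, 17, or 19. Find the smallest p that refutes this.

We need the least prime p for which the claim fails.
For p = 2, 3, 5, 7, …, 23, 29, 31 the conclusion holds.
p = 37: 37 mod 21 = 16 — not in {2, 3, 5, 7, 8, 10, 11, 13, 17, 19}.
Thus p = 37 disproves the claim, and no smaller p works.

p = 37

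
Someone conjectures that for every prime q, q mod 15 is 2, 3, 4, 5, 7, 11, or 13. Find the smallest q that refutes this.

We need the least prime q for which the claim fails.
For q = 2, 3, 5, 7, 11, 13, 17, 19 the conclusion holds.
q = 23: 23 mod 15 = 8 — not in {2, 3, 4, 5, 7, 11, 13}.
So q = 23 is the smallest counterexample.

q = 23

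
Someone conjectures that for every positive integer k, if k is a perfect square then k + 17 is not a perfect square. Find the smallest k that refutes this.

Check each positive integer k in order until k is a perfect square but k + 17 is a perfect square.
For k = 1, 4, 9, 16, 25, 36, 49 the conclusion holds.
k = 64: 64 = 8² and 64 + 17 = 81 = 9².

k = 64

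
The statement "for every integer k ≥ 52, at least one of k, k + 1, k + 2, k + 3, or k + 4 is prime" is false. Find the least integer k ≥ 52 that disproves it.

k = 54

For k = 52, 53 the conclusion holds.
k = 54: 54 = 2 × 27; 55 = 5 × 11; 56 = 2 × 28; 57 = 3 × 19; 58 = 2 × 29 — all composite.
Thus k = 54 disproves the claim, and no smaller k works.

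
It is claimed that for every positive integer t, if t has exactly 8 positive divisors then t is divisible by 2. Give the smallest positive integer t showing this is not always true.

For t = 24, 30, 40, 42, …, 88, 102, 104 the conclusion holds.
t = 105: τ(105) = 8; 105 mod 2 = 1.

t = 105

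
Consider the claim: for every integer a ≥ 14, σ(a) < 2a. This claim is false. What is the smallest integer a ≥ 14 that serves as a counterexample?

a = 18

We need the least integer a ≥ 14 for which the claim fails.
a = 14: σ(14) = 24; 24 < 28.
a = 15: σ(15) = 24; 24 < 30.
a = 16: σ(16) = 31; 31 < 32.
a = 17: σ(17) = 18; 18 < 34.
a = 18: σ(18) = 39; 39 ≥ 36.
Hence a = 18 is a counterexample.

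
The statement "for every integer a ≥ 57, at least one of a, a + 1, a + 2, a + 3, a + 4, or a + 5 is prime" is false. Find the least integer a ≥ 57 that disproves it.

a = 90

Check each integer a ≥ 57 in order until a, a + 1, a + 2, a + 3, a + 4, a + 5 are all composite.
The first 33 eligible values, up to a = 89, all satisfy the conclusion.
a = 90: 90 = 2 × 45; 91 = 7 × 13; 92 = 2 × 46; 93 = 3 × 31; 94 = 2 × 47; 95 = 5 × 19 — all composite.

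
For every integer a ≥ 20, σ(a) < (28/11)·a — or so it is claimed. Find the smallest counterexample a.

a = 48

Check each integer a ≥ 20 in order until the claim fails.
The first 28 eligible values, up to a = 47, all satisfy the conclusion.
a = 48: σ(48) = 124; 124 ≥ 1344/11.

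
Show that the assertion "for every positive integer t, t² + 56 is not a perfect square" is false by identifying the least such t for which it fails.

t = 5

The first 4 eligible values, up to t = 4, all satisfy the conclusion.
t = 5: 5² + 56 = 81 = 9², a perfect square.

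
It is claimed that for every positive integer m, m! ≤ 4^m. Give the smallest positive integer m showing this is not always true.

m = 9

For m = 1, 2, 3, 4, 5, 6, 7, 8 the conclusion holds.
m = 9: m! = 362880 and 4^m = 262144, so 362880 > 262144.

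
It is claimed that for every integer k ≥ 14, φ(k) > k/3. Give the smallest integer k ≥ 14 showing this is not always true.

k = 18

Check each integer k ≥ 14 in order until the claim fails.
For k = 14, 15, 16, 17 the conclusion holds.
k = 18: φ(18) = 6 and 18/3 = 6, so φ(18) ≤ 18/3.
Hence k = 18 is a counterexample.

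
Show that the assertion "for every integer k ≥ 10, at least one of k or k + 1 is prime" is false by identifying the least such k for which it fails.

k = 14

A counterexample is any integer k ≥ 10 such that k, k + 1 are both composite; we check each in order.
The first 4 eligible values, up to k = 13, all satisfy the conclusion.
k = 14: 14 = 2 × 7; 15 = 3 × 5 — both composite.
Thus k = 14 disproves the claim, and no smaller k works.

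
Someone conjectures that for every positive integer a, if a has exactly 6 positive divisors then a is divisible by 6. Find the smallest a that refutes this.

A counterexample is any positive integer a such that a has exactly 6 positive divisors but a is not divisible by 6; we check each in order.
For a = 12, 18 the conclusion holds.
a = 20: τ(20) = 6; 20 mod 6 = 2.
Thus a = 20 disproves the claim, and no smaller a works.

a = 20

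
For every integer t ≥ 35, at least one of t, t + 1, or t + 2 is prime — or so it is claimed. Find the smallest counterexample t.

t = 38

We need the least integer t ≥ 35 for which t, t + 1, t + 2 are all composite.
t = 35: 37 is prime.
t = 36: 37 is prime.
t = 37: 37 is prime.
t = 38: 38 = 2 × 19; 39 = 3 × 13; 40 = 2 × 20 — all composite.
Hence t = 38 is a counterexample.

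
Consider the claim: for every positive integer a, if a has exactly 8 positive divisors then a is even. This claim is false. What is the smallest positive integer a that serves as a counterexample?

a = 105

Check each positive integer a in order until a has exactly 8 positive divisors but a is odd.
For a = 24, 30, 40, 42, …, 88, 102, 104 the conclusion holds.
a = 105: divisors of 105: 1, 3, 5, 7, 15, 21, 35, 105; 105 is odd.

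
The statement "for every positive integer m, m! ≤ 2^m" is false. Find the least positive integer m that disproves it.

Check each positive integer m in order until m! > 2^m.
m = 1: m! = 1 and 2^m = 2, so 1 ≤ 2.
m = 2: m! = 2 and 2^m = 4, so 2 ≤ 4.
m = 3: m! = 6 and 2^m = 8, so 6 ≤ 8.
m = 4: m! = 24 and 2^m = 16, so 24 > 16.

m = 4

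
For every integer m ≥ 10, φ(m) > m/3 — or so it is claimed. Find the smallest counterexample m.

m = 10: φ(10) = 4 and 10/3 = 10/3, so φ(10) > 10/3.
m = 11: φ(11) = 10 and 11/3 = 11/3, so φ(11) > 11/3.
m = 12: φ(12) = 4 and 12/3 = 4, so φ(12) ≤ 12/3.

m = 12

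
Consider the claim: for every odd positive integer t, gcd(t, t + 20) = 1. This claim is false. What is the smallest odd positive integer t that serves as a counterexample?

t = 5

t = 1: gcd(1, 21) = 1.
t = 3: gcd(3, 23) = 1.
t = 5: gcd(5, 25) = 5.
So t = 5 is the smallest counterexample.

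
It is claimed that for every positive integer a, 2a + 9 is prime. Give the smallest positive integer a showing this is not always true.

a = 3

We need the least positive integer a for which 2a + 9 is not prime.
a = 1: 2a + 9 = 11, prime.
a = 2: 2a + 9 = 13, prime.
a = 3: 2a + 9 = 15 = 3 × 5, composite.
So a = 3 is the smallest counterexample.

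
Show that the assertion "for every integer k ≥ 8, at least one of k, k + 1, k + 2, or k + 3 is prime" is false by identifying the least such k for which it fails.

The first 16 eligible values, up to k = 23, all satisfy the conclusion.
k = 24: 24 = 2 × 12; 25 = 5 × 5; 26 = 2 × 13; 27 = 3 × 9 — all composite.
So k = 24 is the smallest counterexample.

k = 24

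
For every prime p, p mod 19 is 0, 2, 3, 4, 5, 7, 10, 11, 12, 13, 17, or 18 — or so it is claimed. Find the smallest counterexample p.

For p = 2, 3, 5, 7, …, 37, 41, 43 the conclusion holds.
p = 47: 47 mod 19 = 9 — not in {0, 2, 3, 4, 5, 7, 10, 11, 12, 13, 17, 18}.

p = 47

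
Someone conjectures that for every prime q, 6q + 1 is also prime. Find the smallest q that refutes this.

q = 19

Check each prime q in order until 6q + 1 is not prime.
The first 7 eligible values, up to q = 17, all satisfy the conclusion.
q = 19: 6q + 1 = 115 = 5 × 23, not prime.
Hence q = 19 is a counterexample.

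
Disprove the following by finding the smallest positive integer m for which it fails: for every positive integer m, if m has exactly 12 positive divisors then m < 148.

m = 150

Check each positive integer m in order until m has exactly 12 positive divisors but the claim fails.
The first 9 eligible values, up to m = 140, all satisfy the conclusion.
m = 150: τ(150) = 12; 150 ≥ 148.
Hence m = 150 is a counterexample.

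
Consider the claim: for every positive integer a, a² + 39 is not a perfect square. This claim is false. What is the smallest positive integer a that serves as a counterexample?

A counterexample is any positive integer a such that a² + 39 is a perfect square; we check each in order.
For a = 1, 2, 3, 4 the conclusion holds.
a = 5: 5² + 39 = 64 = 8², a perfect square.
So a = 5 is the smallest counterexample.

a = 5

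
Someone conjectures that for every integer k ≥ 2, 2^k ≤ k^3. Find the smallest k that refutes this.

A counterexample is any integer k ≥ 2 such that 2^k > k^3; we check each in order.
For k = 2, 3, 4, 5, 6, 7, 8, 9 the conclusion holds.
k = 10: 2^k = 1024 and k^3 = 1000, so 1024 > 1000.
So k = 10 is the smallest counterexample.

k = 10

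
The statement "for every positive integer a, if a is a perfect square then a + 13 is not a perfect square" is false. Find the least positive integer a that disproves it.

The first 5 eligible values, up to a = 25, all satisfy the conclusion.
a = 36: 36 = 6² and 36 + 13 = 49 = 7².

a = 36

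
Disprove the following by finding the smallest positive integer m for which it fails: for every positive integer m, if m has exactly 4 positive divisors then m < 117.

m = 118

A counterexample is any positive integer m such that m has exactly 4 positive divisors but the claim fails; we check each in order.
The first 35 eligible values, up to m = 115, all satisfy the conclusion.
m = 118: τ(118) = 4; 118 ≥ 117.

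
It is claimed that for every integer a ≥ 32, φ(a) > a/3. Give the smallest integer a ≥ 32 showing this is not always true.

a = 36

We need the least integer a ≥ 32 for which the claim fails.
The first 4 eligible values, up to a = 35, all satisfy the conclusion.
a = 36: φ(36) = 12 and 36/3 = 12, so φ(36) ≤ 36/3.
Hence a = 36 is a counterexample.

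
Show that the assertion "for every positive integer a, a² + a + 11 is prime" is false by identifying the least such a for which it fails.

a = 10

The first 9 eligible values, up to a = 9, all satisfy the conclusion.
a = 10: a² + a + 11 = 121 = 11 × 11, composite.
Thus a = 10 disproves the claim, and no smaller a works.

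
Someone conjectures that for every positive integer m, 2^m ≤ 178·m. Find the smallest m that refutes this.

m = 11

A counterexample is any positive integer m such that 2^m > 178·m; we check each in order.
The first 10 eligible values, up to m = 10, all satisfy the conclusion.
m = 11: 2^m = 2048 and 178·m = 1958, so 2048 > 1958.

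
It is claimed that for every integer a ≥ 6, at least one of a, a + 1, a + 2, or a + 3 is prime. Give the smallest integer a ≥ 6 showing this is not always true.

For a = 6, 7, 8, 9, …, 21, 22, 23 the conclusion holds.
a = 24: 24 = 2 × 12; 25 = 5 × 5; 26 = 2 × 13; 27 = 3 × 9 — all composite.

a = 24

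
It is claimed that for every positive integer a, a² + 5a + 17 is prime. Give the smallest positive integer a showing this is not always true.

a = 8

We need the least positive integer a for which a² + 5a + 17 is not prime.
For a = 1, 2, 3, 4, 5, 6, 7 the conclusion holds.
a = 8: a² + 5a + 17 = 121 = 11 × 11, composite.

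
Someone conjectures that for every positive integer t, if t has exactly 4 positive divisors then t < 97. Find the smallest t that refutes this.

t = 106

Check each positive integer t in order until t has exactly 4 positive divisors but the claim fails.
The first 32 eligible values, up to t = 95, all satisfy the conclusion.
t = 106: τ(106) = 4; 106 ≥ 97.
Thus t = 106 disproves the claim, and no smaller t works.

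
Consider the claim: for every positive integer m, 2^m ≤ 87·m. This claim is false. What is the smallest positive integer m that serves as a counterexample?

For m = 1, 2, 3, 4, 5, 6, 7, 8, 9 the conclusion holds.
m = 10: 2^m = 1024 and 87·m = 870, so 1024 > 870.

m = 10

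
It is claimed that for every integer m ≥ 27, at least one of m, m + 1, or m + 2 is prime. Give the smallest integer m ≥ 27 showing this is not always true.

m = 32

m = 27: 29 is prime.
m = 28: 29 is prime.
m = 29: 29 is prime.
m = 30: 31 is prime.
m = 31: 31 is prime.
m = 32: 32 = 2 × 16; 33 = 3 × 11; 34 = 2 × 17 — all composite.
So m = 32 is the smallest counterexample.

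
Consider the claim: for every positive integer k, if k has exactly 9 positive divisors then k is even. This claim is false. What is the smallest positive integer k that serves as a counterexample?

Check each positive integer k in order until k has exactly 9 positive divisors but k is odd.
For k = 36, 100, 196 the conclusion holds.
k = 225: divisors of 225: 9 divisors; 225 is odd.
So k = 225 is the smallest counterexample.

k = 225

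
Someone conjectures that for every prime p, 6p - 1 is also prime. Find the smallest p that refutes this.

Check each prime p in order until 6p - 1 is not prime.
For p = 2, 3, 5, 7 the conclusion holds.
p = 11: 6p - 1 = 65 = 5 × 13, not prime.
Thus p = 11 disproves the claim, and no smaller p works.

p = 11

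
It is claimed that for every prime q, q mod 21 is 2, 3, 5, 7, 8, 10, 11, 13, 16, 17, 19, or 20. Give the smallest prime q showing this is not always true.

A counterexample is any prime q such that the claim fails; we check each in order.
For q = 2, 3, 5, 7, …, 31, 37, 41 the conclusion holds.
q = 43: 43 mod 21 = 1 — not in {2, 3, 5, 7, 8, 10, 11, 13, 16, 17, 19, 20}.
Hence q = 43 is a counterexample.

q = 43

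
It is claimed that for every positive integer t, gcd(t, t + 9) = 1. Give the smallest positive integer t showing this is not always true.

t = 3

Check each positive integer t in order until gcd(t, t + 9) > 1.
For t = 1, 2 the conclusion holds.
t = 3: gcd(3, 12) = 3.
Hence t = 3 is a counterexample.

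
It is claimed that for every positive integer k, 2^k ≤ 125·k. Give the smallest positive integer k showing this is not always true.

For k = 1, 2, 3, 4, 5, 6, 7, 8, 9, 10 the conclusion holds.
k = 11: 2^k = 2048 and 125·k = 1375, so 2048 > 1375.
Hence k = 11 is a counterexample.

k = 11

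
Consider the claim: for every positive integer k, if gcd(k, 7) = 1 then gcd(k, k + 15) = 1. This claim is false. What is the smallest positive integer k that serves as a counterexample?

Check each positive integer k in order until gcd(k, 7) = 1 but gcd(k, k + 15) > 1.
For k = 1, 2 the conclusion holds.
k = 3: gcd(3, 18) = 3.

k = 3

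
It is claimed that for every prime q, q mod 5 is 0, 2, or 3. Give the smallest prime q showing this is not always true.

q = 11

Check each prime q in order until the claim fails.
q = 2: 2 mod 5 = 2.
q = 3: 3 mod 5 = 3.
q = 5: 5 mod 5 = 0.
q = 7: 7 mod 5 = 2.
q = 11: 11 mod 5 = 1 — not in {0, 2, 3}.
Hence q = 11 is a counterexample.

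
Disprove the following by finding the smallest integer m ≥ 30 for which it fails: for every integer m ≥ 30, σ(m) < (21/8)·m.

We need the least integer m ≥ 30 for which the claim fails.
For m = 30, 31, 32, 33, …, 57, 58, 59 the conclusion holds.
m = 60: σ(60) = 168; 168 ≥ 315/2.
Hence m = 60 is a counterexample.

m = 60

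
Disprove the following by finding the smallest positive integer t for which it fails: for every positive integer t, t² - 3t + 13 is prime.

t = 12

We need the least positive integer t for which t² - 3t + 13 is not prime.
For t = 1, 2, 3, 4, …, 9, 10, 11 the conclusion holds.
t = 12: t² - 3t + 13 = 121 = 11 × 11, composite.
Thus t = 12 disproves the claim, and no smaller t works.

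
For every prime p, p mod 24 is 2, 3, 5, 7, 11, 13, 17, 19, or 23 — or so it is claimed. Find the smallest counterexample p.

p = 73

For p = 2, 3, 5, 7, …, 61, 67, 71 the conclusion holds.
p = 73: 73 mod 24 = 1 — not in {2, 3, 5, 7, 11, 13, 17, 19, 23}.
Hence p = 73 is a counterexample.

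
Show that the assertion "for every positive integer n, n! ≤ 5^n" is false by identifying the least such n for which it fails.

n = 12

Check each positive integer n in order until n! > 5^n.
For n = 1, 2, 3, 4, …, 9, 10, 11 the conclusion holds.
n = 12: n! = 479001600 and 5^n = 244140625, so 479001600 > 244140625.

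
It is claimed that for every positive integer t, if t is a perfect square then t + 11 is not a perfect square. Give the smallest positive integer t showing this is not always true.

Check each positive integer t in order until t is a perfect square but t + 11 is a perfect square.
The first 4 eligible values, up to t = 16, all satisfy the conclusion.
t = 25: 25 = 5² and 25 + 11 = 36 = 6².
So t = 25 is the smallest counterexample.

t = 25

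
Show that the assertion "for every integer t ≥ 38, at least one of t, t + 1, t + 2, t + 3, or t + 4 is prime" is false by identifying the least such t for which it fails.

t = 48

Check each integer t ≥ 38 in order until t, t + 1, t + 2, t + 3, t + 4 are all composite.
The first 10 eligible values, up to t = 47, all satisfy the conclusion.
t = 48: 48 = 2 × 24; 49 = 7 × 7; 50 = 2 × 25; 51 = 3 × 17; 52 = 2 × 26 — all composite.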